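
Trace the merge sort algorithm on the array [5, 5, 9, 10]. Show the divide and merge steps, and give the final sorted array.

Merge sort trace:

Split: [5, 5, 9, 10] -> [5, 5] and [9, 10]
  Split: [5, 5] -> [5] and [5]
  Merge: [5] + [5] -> [5, 5]
  Split: [9, 10] -> [9] and [10]
  Merge: [9] + [10] -> [9, 10]
Merge: [5, 5] + [9, 10] -> [5, 5, 9, 10]

Final sorted array: [5, 5, 9, 10]

The merge sort proceeds by recursively splitting the array and merging sorted halves.
After all merges, the sorted array is [5, 5, 9, 10].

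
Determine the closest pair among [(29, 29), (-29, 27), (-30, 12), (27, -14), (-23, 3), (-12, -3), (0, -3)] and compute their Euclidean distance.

Computing all pairwise distances among 7 points:

d((29, 29), (-29, 27)) = 58.0345
d((29, 29), (-30, 12)) = 61.4003
d((29, 29), (27, -14)) = 43.0465
d((29, 29), (-23, 3)) = 58.1378
d((29, 29), (-12, -3)) = 52.0096
d((29, 29), (0, -3)) = 43.1856
d((-29, 27), (-30, 12)) = 15.0333
d((-29, 27), (27, -14)) = 69.4046
d((-29, 27), (-23, 3)) = 24.7386
d((-29, 27), (-12, -3)) = 34.4819
d((-29, 27), (0, -3)) = 41.7253
d((-30, 12), (27, -14)) = 62.6498
d((-30, 12), (-23, 3)) = 11.4018 <-- minimum
d((-30, 12), (-12, -3)) = 23.4307
d((-30, 12), (0, -3)) = 33.541
d((27, -14), (-23, 3)) = 52.811
d((27, -14), (-12, -3)) = 40.5216
d((27, -14), (0, -3)) = 29.1548
d((-23, 3), (-12, -3)) = 12.53
d((-23, 3), (0, -3)) = 23.7697
d((-12, -3), (0, -3)) = 12.0

Closest pair: (-30, 12) and (-23, 3) with distance 11.4018

The closest pair is (-30, 12) and (-23, 3) with Euclidean distance 11.4018. For 7 points, brute-force pairwise comparison is shown above. For large n, the divide-and-conquer algorithm (sort by x, recurse on halves, check the dividing strip) achieves O(n log n).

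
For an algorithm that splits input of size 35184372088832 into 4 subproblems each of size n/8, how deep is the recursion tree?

For divide and conquer with division factor 8:

Problem sizes at each level:
Level 0: 35184372088832
Level 1: 4398046511104
Level 2: 549755813888
Level 3: 68719476736
Level 4: 8589934592
Level 5: 1073741824
Level 6: 134217728
Level 7: 16777216
Level 8: 2097152
Level 9: 262144
Level 10: 32768
Level 11: 4096
Level 12: 512
Level 13: 64
Level 14: 8
Level 15: 1

The root is level 0 and the size-1 base case is level 15 (the tree spans levels 0 through 15, i.e. 16 levels counting the root), so the depth is the number of divisions: log_8(35184372088832) = 15

The recursion tree depth is log_8(35184372088832) = 15. At each level, the problem size is divided by 8, so it takes 15 divisions to reduce to a base case of size 1. The algorithm makes 4 recursive calls at each level.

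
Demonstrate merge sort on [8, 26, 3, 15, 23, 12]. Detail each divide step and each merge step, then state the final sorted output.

Merge sort trace:

Split: [8, 26, 3, 15, 23, 12] -> [8, 26, 3] and [15, 23, 12]
  Split: [8, 26, 3] -> [8] and [26, 3]
    Split: [26, 3] -> [26] and [3]
    Merge: [26] + [3] -> [3, 26]
  Merge: [8] + [3, 26] -> [3, 8, 26]
  Split: [15, 23, 12] -> [15] and [23, 12]
    Split: [23, 12] -> [23] and [12]
    Merge: [23] + [12] -> [12, 23]
  Merge: [15] + [12, 23] -> [12, 15, 23]
Merge: [3, 8, 26] + [12, 15, 23] -> [3, 8, 12, 15, 23, 26]

Final sorted array: [3, 8, 12, 15, 23, 26]

The merge sort proceeds by recursively splitting the array and merging sorted halves.
After all merges, the sorted array is [3, 8, 12, 15, 23, 26].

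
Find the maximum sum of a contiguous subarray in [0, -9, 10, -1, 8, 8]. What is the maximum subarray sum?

Using Kadane's algorithm on [0, -9, 10, -1, 8, 8]:

Scanning through the array:
Position 1 (value -9): max_ending_here = -9, max_so_far = 0
Position 2 (value 10): max_ending_here = 10, max_so_far = 10
Position 3 (value -1): max_ending_here = 9, max_so_far = 10
Position 4 (value 8): max_ending_here = 17, max_so_far = 17
Position 5 (value 8): max_ending_here = 25, max_so_far = 25

Maximum subarray: [10, -1, 8, 8]
Maximum sum: 25

The maximum subarray is [10, -1, 8, 8] with sum 25. This subarray runs from index 2 to index 5.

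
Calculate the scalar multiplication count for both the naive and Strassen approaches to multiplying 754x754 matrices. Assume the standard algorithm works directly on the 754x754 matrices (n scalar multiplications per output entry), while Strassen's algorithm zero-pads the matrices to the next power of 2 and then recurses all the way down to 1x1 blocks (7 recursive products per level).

Matrix multiplication for 754x754 matrices:

Strassen's algorithm requires power-of-2 dimensions. Pad 754x754 to 1024x1024 (next power of 2).

Standard algorithm: 754^3 = 428661064 multiplications
Strassen's algorithm: 7^(log2(1024)) = 7^10 = 282475249 multiplications
Savings: 428661064 - 282475249 = 146185815 multiplications

Standard: 428661064 multiplications (754^3). Strassen: 282475249 multiplications (7^10, after padding to 1024x1024). Strassen reduces 8 recursive multiplications to 7 at each level.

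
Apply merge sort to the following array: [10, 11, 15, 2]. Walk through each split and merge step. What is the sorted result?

Merge sort trace:

Split: [10, 11, 15, 2] -> [10, 11] and [15, 2]
  Split: [10, 11] -> [10] and [11]
  Merge: [10] + [11] -> [10, 11]
  Split: [15, 2] -> [15] and [2]
  Merge: [15] + [2] -> [2, 15]
Merge: [10, 11] + [2, 15] -> [2, 10, 11, 15]

Final sorted array: [2, 10, 11, 15]

The merge sort proceeds by recursively splitting the array and merging sorted halves.
After all merges, the sorted array is [2, 10, 11, 15].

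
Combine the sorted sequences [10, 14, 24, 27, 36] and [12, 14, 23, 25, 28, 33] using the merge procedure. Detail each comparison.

Merging process:

Compare 10 vs 12: take 10 from left. Merged: [10]
Compare 14 vs 12: take 12 from right. Merged: [10, 12]
Compare 14 vs 14: take 14 from left. Merged: [10, 12, 14]
Compare 24 vs 14: take 14 from right. Merged: [10, 12, 14, 14]
Compare 24 vs 23: take 23 from right. Merged: [10, 12, 14, 14, 23]
Compare 24 vs 25: take 24 from left. Merged: [10, 12, 14, 14, 23, 24]
Compare 27 vs 25: take 25 from right. Merged: [10, 12, 14, 14, 23, 24, 25]
Compare 27 vs 28: take 27 from left. Merged: [10, 12, 14, 14, 23, 24, 25, 27]
Compare 36 vs 28: take 28 from right. Merged: [10, 12, 14, 14, 23, 24, 25, 27, 28]
Compare 36 vs 33: take 33 from right. Merged: [10, 12, 14, 14, 23, 24, 25, 27, 28, 33]
Append remaining from left: [36]. Merged: [10, 12, 14, 14, 23, 24, 25, 27, 28, 33, 36]

Final merged array: [10, 12, 14, 14, 23, 24, 25, 27, 28, 33, 36]
Total comparisons: 10

The merged array is [10, 12, 14, 14, 23, 24, 25, 27, 28, 33, 36], requiring 10 comparisons. The merge step runs in O(n) time where n is the total number of elements.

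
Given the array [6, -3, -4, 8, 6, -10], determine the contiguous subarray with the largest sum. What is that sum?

Using Kadane's algorithm on [6, -3, -4, 8, 6, -10]:

Scanning through the array:
Position 1 (value -3): max_ending_here = 3, max_so_far = 6
Position 2 (value -4): max_ending_here = -1, max_so_far = 6
Position 3 (value 8): max_ending_here = 8, max_so_far = 8
Position 4 (value 6): max_ending_here = 14, max_so_far = 14
Position 5 (value -10): max_ending_here = 4, max_so_far = 14

Maximum subarray: [8, 6]
Maximum sum: 14

The maximum subarray is [8, 6] with sum 14. This subarray runs from index 3 to index 4.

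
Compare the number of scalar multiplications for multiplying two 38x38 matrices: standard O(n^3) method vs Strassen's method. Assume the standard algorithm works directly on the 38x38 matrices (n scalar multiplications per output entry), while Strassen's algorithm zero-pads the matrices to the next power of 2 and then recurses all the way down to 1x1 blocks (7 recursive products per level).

Matrix multiplication for 38x38 matrices:

Strassen's algorithm requires power-of-2 dimensions. Pad 38x38 to 64x64 (next power of 2).

Standard algorithm: 38^3 = 54872 multiplications
Strassen's algorithm: 7^(log2(64)) = 7^6 = 117649 multiplications
Difference: 54872 - 117649 = -62777 (Strassen uses MORE here due to padding overhead — for small or just-over-power-of-2 n, padding can outweigh the per-level savings)

Standard: 54872 multiplications (38^3). Strassen: 117649 multiplications (7^6, after padding to 64x64). Strassen reduces 8 recursive multiplications to 7 at each level.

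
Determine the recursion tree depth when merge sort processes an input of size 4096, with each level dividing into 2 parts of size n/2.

For divide and conquer with division factor 2:

Problem sizes at each level:
Level 0: 4096
Level 1: 2048
Level 2: 1024
Level 3: 512
Level 4: 256
Level 5: 128
Level 6: 64
Level 7: 32
Level 8: 16
Level 9: 8
Level 10: 4
Level 11: 2
Level 12: 1

The root is level 0 and the size-1 base case is level 12 (the tree spans levels 0 through 12, i.e. 13 levels counting the root), so the depth is the number of divisions: log_2(4096) = 12

The recursion tree depth is log_2(4096) = 12. At each level, the problem size is divided by 2, so it takes 12 divisions to reduce to a base case of size 1. The algorithm makes 2 recursive calls at each level.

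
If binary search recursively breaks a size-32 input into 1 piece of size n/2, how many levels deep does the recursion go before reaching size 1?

For divide and conquer with division factor 2:

Problem sizes at each level:
Level 0: 32
Level 1: 16
Level 2: 8
Level 3: 4
Level 4: 2
Level 5: 1

The root is level 0 and the size-1 base case is level 5 (the tree spans levels 0 through 5, i.e. 6 levels counting the root), so the depth is the number of divisions: log_2(32) = 5

The recursion tree depth is log_2(32) = 5. At each level, the problem size is divided by 2, so it takes 5 divisions to reduce to a base case of size 1. The algorithm makes 1 recursive call at each level.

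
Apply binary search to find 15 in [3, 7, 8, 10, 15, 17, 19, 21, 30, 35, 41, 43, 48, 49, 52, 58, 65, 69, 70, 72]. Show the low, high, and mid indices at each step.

Binary search for 15 in [3, 7, 8, 10, 15, 17, 19, 21, 30, 35, 41, 43, 48, 49, 52, 58, 65, 69, 70, 72]:

lo=0, hi=19, mid=9, arr[mid]=35 -> 35 > 15, search left half
lo=0, hi=8, mid=4, arr[mid]=15 -> Found target at index 4!

Binary search finds 15 at index 4 after 2 comparisons. The search repeatedly halves the search space by comparing with the middle element.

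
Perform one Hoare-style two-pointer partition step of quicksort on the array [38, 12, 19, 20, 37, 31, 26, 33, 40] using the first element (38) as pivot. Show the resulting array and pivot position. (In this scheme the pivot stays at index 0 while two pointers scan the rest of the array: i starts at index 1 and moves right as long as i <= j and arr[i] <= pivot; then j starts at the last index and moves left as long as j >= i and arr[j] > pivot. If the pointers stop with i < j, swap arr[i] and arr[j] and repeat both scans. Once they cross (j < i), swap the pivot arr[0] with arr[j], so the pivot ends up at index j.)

Hoare-style two-pointer partition with pivot = 38:

Initial array: [38, 12, 19, 20, 37, 31, 26, 33, 40]

Pointers start at i = 1, j = 8.
i ends at 8, j ends at 7: the pointers have crossed (j < i), so scanning stops.

Swap pivot arr[0] with arr[7] to place pivot at position 7: [33, 12, 19, 20, 37, 31, 26, 38, 40]
Pivot position: 7

After partitioning with pivot 38, the array becomes [33, 12, 19, 20, 37, 31, 26, 38, 40]. The pivot is placed at index 7. All elements to the left of the pivot are <= 38, and all elements to the right are > 38.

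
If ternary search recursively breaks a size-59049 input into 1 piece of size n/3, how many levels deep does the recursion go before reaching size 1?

For divide and conquer with division factor 3:

Problem sizes at each level:
Level 0: 59049
Level 1: 19683
Level 2: 6561
Level 3: 2187
Level 4: 729
Level 5: 243
Level 6: 81
Level 7: 27
Level 8: 9
Level 9: 3
Level 10: 1

The root is level 0 and the size-1 base case is level 10 (the tree spans levels 0 through 10, i.e. 11 levels counting the root), so the depth is the number of divisions: log_3(59049) = 10

The recursion tree depth is log_3(59049) = 10. At each level, the problem size is divided by 3, so it takes 10 divisions to reduce to a base case of size 1. The algorithm makes 1 recursive call at each level.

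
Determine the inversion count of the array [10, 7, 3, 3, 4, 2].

Finding inversions in [10, 7, 3, 3, 4, 2]:

(0, 1): arr[0]=10 > arr[1]=7
(0, 2): arr[0]=10 > arr[2]=3
(0, 3): arr[0]=10 > arr[3]=3
(0, 4): arr[0]=10 > arr[4]=4
(0, 5): arr[0]=10 > arr[5]=2
(1, 2): arr[1]=7 > arr[2]=3
(1, 3): arr[1]=7 > arr[3]=3
(1, 4): arr[1]=7 > arr[4]=4
(1, 5): arr[1]=7 > arr[5]=2
(2, 5): arr[2]=3 > arr[5]=2
(3, 5): arr[3]=3 > arr[5]=2
(4, 5): arr[4]=4 > arr[5]=2

Total inversions: 12

The array has 12 inversion(s): (0,1), (0,2), (0,3), (0,4), (0,5), (1,2), (1,3), (1,4), (1,5), (2,5), (3,5), (4,5). Each pair (i,j) satisfies i < j and arr[i] > arr[j].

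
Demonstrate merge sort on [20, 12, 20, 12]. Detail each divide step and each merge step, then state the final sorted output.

Merge sort trace:

Split: [20, 12, 20, 12] -> [20, 12] and [20, 12]
  Split: [20, 12] -> [20] and [12]
  Merge: [20] + [12] -> [12, 20]
  Split: [20, 12] -> [20] and [12]
  Merge: [20] + [12] -> [12, 20]
Merge: [12, 20] + [12, 20] -> [12, 12, 20, 20]

Final sorted array: [12, 12, 20, 20]

The merge sort proceeds by recursively splitting the array and merging sorted halves.
After all merges, the sorted array is [12, 12, 20, 20].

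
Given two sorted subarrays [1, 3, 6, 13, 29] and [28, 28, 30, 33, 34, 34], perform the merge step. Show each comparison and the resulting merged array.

Merging process:

Compare 1 vs 28: take 1 from left. Merged: [1]
Compare 3 vs 28: take 3 from left. Merged: [1, 3]
Compare 6 vs 28: take 6 from left. Merged: [1, 3, 6]
Compare 13 vs 28: take 13 from left. Merged: [1, 3, 6, 13]
Compare 29 vs 28: take 28 from right. Merged: [1, 3, 6, 13, 28]
Compare 29 vs 28: take 28 from right. Merged: [1, 3, 6, 13, 28, 28]
Compare 29 vs 30: take 29 from left. Merged: [1, 3, 6, 13, 28, 28, 29]
Append remaining from right: [30, 33, 34, 34]. Merged: [1, 3, 6, 13, 28, 28, 29, 30, 33, 34, 34]

Final merged array: [1, 3, 6, 13, 28, 28, 29, 30, 33, 34, 34]
Total comparisons: 7

The merged array is [1, 3, 6, 13, 28, 28, 29, 30, 33, 34, 34], requiring 7 comparisons. The merge step runs in O(n) time where n is the total number of elements.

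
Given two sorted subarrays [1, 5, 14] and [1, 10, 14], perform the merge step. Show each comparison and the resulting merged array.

Merging process:

Compare 1 vs 1: take 1 from left. Merged: [1]
Compare 5 vs 1: take 1 from right. Merged: [1, 1]
Compare 5 vs 10: take 5 from left. Merged: [1, 1, 5]
Compare 14 vs 10: take 10 from right. Merged: [1, 1, 5, 10]
Compare 14 vs 14: take 14 from left. Merged: [1, 1, 5, 10, 14]
Append remaining from right: [14]. Merged: [1, 1, 5, 10, 14, 14]

Final merged array: [1, 1, 5, 10, 14, 14]
Total comparisons: 5

The merged array is [1, 1, 5, 10, 14, 14], requiring 5 comparisons. The merge step runs in O(n) time where n is the total number of elements.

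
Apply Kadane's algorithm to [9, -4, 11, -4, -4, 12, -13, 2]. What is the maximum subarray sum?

Using Kadane's algorithm on [9, -4, 11, -4, -4, 12, -13, 2]:

Scanning through the array:
Position 1 (value -4): max_ending_here = 5, max_so_far = 9
Position 2 (value 11): max_ending_here = 16, max_so_far = 16
Position 3 (value -4): max_ending_here = 12, max_so_far = 16
Position 4 (value -4): max_ending_here = 8, max_so_far = 16
Position 5 (value 12): max_ending_here = 20, max_so_far = 20
Position 6 (value -13): max_ending_here = 7, max_so_far = 20
Position 7 (value 2): max_ending_here = 9, max_so_far = 20

Maximum subarray: [9, -4, 11, -4, -4, 12]
Maximum sum: 20

The maximum subarray is [9, -4, 11, -4, -4, 12] with sum 20. This subarray runs from index 0 to index 5.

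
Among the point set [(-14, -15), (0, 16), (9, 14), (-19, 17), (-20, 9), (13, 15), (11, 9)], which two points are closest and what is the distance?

Computing all pairwise distances among 7 points:

d((-14, -15), (0, 16)) = 34.0147
d((-14, -15), (9, 14)) = 37.0135
d((-14, -15), (-19, 17)) = 32.3883
d((-14, -15), (-20, 9)) = 24.7386
d((-14, -15), (13, 15)) = 40.3609
d((-14, -15), (11, 9)) = 34.6554
d((0, 16), (9, 14)) = 9.2195
d((0, 16), (-19, 17)) = 19.0263
d((0, 16), (-20, 9)) = 21.1896
d((0, 16), (13, 15)) = 13.0384
d((0, 16), (11, 9)) = 13.0384
d((9, 14), (-19, 17)) = 28.1603
d((9, 14), (-20, 9)) = 29.4279
d((9, 14), (13, 15)) = 4.1231 <-- minimum
d((9, 14), (11, 9)) = 5.3852
d((-19, 17), (-20, 9)) = 8.0623
d((-19, 17), (13, 15)) = 32.0624
d((-19, 17), (11, 9)) = 31.0483
d((-20, 9), (13, 15)) = 33.541
d((-20, 9), (11, 9)) = 31.0
d((13, 15), (11, 9)) = 6.3246

Closest pair: (9, 14) and (13, 15) with distance 4.1231

The closest pair is (9, 14) and (13, 15) with Euclidean distance 4.1231. For 7 points, brute-force pairwise comparison is shown above. For large n, the divide-and-conquer algorithm (sort by x, recurse on halves, check the dividing strip) achieves O(n log n).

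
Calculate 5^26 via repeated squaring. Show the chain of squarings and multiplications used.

Computing 5^26 by squaring (build up from 5^1; each line after the first costs one multiplication):

5^1 = 5
5^2 = (5^1)^2 = 5^2 = 25
5^3 = 5 * 5^2 = 5 * 25 = 125
5^6 = (5^3)^2 = 125^2 = 15625
5^12 = (5^6)^2 = 15625^2 = 244140625
5^13 = 5 * 5^12 = 5 * 244140625 = 1220703125
5^26 = (5^13)^2 = 1220703125^2 = 1490116119384765625

Result: 1490116119384765625
Multiplications needed: 6 (6 lines after 5^1)

5^26 = 1490116119384765625. Using exponentiation by squaring, this requires 6 multiplications. The key idea: if the exponent is even, square the half-power; if odd, multiply by the base once.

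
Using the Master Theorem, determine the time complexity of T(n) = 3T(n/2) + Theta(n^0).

Master Theorem for T(n) = 3T(n/2) + O(n^0):

a = 3, b = 2, c = 0
log_b(a) = log_2(3) = 1.5850

Case 1: c = 0 < log_2(3) = 1.5850
T(n) = O(n^(log_2 3))

For T(n) = 3T(n/2) + O(n^0): log_2(3) = 1.5850. This is Case 1 of the Master Theorem (c < log_b(a), work dominated by leaves), giving O(n^(log_2 3)).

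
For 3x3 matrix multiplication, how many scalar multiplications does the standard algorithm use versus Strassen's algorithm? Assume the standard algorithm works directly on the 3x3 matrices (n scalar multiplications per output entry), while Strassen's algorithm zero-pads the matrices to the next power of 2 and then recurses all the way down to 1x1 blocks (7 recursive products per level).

Matrix multiplication for 3x3 matrices:

Strassen's algorithm requires power-of-2 dimensions. Pad 3x3 to 4x4 (next power of 2).

Standard algorithm: 3^3 = 27 multiplications
Strassen's algorithm: 7^(log2(4)) = 7^2 = 49 multiplications
Difference: 27 - 49 = -22 (Strassen uses MORE here due to padding overhead — for small or just-over-power-of-2 n, padding can outweigh the per-level savings)

Standard: 27 multiplications (3^3). Strassen: 49 multiplications (7^2, after padding to 4x4). Strassen reduces 8 recursive multiplications to 7 at each level.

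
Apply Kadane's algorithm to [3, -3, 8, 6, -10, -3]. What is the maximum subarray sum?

Using Kadane's algorithm on [3, -3, 8, 6, -10, -3]:

Scanning through the array:
Position 1 (value -3): max_ending_here = 0, max_so_far = 3
Position 2 (value 8): max_ending_here = 8, max_so_far = 8
Position 3 (value 6): max_ending_here = 14, max_so_far = 14
Position 4 (value -10): max_ending_here = 4, max_so_far = 14
Position 5 (value -3): max_ending_here = 1, max_so_far = 14

Maximum subarray: [3, -3, 8, 6]
Maximum sum: 14

The maximum subarray is [3, -3, 8, 6] with sum 14. This subarray runs from index 0 to index 3.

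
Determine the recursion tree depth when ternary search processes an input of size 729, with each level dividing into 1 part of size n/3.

For divide and conquer with division factor 3:

Problem sizes at each level:
Level 0: 729
Level 1: 243
Level 2: 81
Level 3: 27
Level 4: 9
Level 5: 3
Level 6: 1

The root is level 0 and the size-1 base case is level 6 (the tree spans levels 0 through 6, i.e. 7 levels counting the root), so the depth is the number of divisions: log_3(729) = 6

The recursion tree depth is log_3(729) = 6. At each level, the problem size is divided by 3, so it takes 6 divisions to reduce to a base case of size 1. The algorithm makes 1 recursive call at each level.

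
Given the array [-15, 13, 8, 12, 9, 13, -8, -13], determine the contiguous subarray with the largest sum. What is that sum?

Using Kadane's algorithm on [-15, 13, 8, 12, 9, 13, -8, -13]:

Scanning through the array:
Position 1 (value 13): max_ending_here = 13, max_so_far = 13
Position 2 (value 8): max_ending_here = 21, max_so_far = 21
Position 3 (value 12): max_ending_here = 33, max_so_far = 33
Position 4 (value 9): max_ending_here = 42, max_so_far = 42
Position 5 (value 13): max_ending_here = 55, max_so_far = 55
Position 6 (value -8): max_ending_here = 47, max_so_far = 55
Position 7 (value -13): max_ending_here = 34, max_so_far = 55

Maximum subarray: [13, 8, 12, 9, 13]
Maximum sum: 55

The maximum subarray is [13, 8, 12, 9, 13] with sum 55. This subarray runs from index 1 to index 5.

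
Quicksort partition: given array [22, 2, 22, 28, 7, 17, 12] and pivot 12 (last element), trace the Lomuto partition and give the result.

Lomuto partition with pivot = 12:

Initial array: [22, 2, 22, 28, 7, 17, 12]

arr[0]=22 > 12: no swap
arr[1]=2 <= 12: swap with position 0, array becomes [2, 22, 22, 28, 7, 17, 12]
arr[2]=22 > 12: no swap
arr[3]=28 > 12: no swap
arr[4]=7 <= 12: swap with position 1, array becomes [2, 7, 22, 28, 22, 17, 12]
arr[5]=17 > 12: no swap

Place pivot at position 2: [2, 7, 12, 28, 22, 17, 22]
Pivot position: 2

After partitioning with pivot 12, the array becomes [2, 7, 12, 28, 22, 17, 22]. The pivot is placed at index 2. All elements to the left of the pivot are <= 12, and all elements to the right are > 12.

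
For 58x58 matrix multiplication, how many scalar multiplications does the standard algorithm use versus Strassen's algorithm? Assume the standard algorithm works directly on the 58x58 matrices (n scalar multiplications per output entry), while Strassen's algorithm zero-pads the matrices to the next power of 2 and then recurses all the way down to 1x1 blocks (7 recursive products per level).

Matrix multiplication for 58x58 matrices:

Strassen's algorithm requires power-of-2 dimensions. Pad 58x58 to 64x64 (next power of 2).

Standard algorithm: 58^3 = 195112 multiplications
Strassen's algorithm: 7^(log2(64)) = 7^6 = 117649 multiplications
Savings: 195112 - 117649 = 77463 multiplications

Standard: 195112 multiplications (58^3). Strassen: 117649 multiplications (7^6, after padding to 64x64). Strassen reduces 8 recursive multiplications to 7 at each level.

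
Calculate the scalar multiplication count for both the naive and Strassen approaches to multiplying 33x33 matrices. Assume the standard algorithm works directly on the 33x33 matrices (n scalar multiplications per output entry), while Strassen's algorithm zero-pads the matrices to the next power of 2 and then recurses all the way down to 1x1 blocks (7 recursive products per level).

Matrix multiplication for 33x33 matrices:

Strassen's algorithm requires power-of-2 dimensions. Pad 33x33 to 64x64 (next power of 2).

Standard algorithm: 33^3 = 35937 multiplications
Strassen's algorithm: 7^(log2(64)) = 7^6 = 117649 multiplications
Difference: 35937 - 117649 = -81712 (Strassen uses MORE here due to padding overhead — for small or just-over-power-of-2 n, padding can outweigh the per-level savings)

Standard: 35937 multiplications (33^3). Strassen: 117649 multiplications (7^6, after padding to 64x64). Strassen reduces 8 recursive multiplications to 7 at each level.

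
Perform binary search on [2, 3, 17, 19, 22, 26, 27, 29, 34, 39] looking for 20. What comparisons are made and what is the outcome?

Binary search for 20 in [2, 3, 17, 19, 22, 26, 27, 29, 34, 39]:

lo=0, hi=9, mid=4, arr[mid]=22 -> 22 > 20, search left half
lo=0, hi=3, mid=1, arr[mid]=3 -> 3 < 20, search right half
lo=2, hi=3, mid=2, arr[mid]=17 -> 17 < 20, search right half
lo=3, hi=3, mid=3, arr[mid]=19 -> 19 < 20, search right half
lo=4 > hi=3, target 20 not found

Binary search determines that 20 is not in the array after 4 comparisons. The search space was exhausted without finding the target.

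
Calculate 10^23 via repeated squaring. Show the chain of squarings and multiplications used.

Computing 10^23 by squaring (build up from 10^1; each line after the first costs one multiplication):

10^1 = 10
10^2 = (10^1)^2 = 10^2 = 100
10^4 = (10^2)^2 = 100^2 = 10000
10^5 = 10 * 10^4 = 10 * 10000 = 100000
10^10 = (10^5)^2 = 100000^2 = 10000000000
10^11 = 10 * 10^10 = 10 * 10000000000 = 100000000000
10^22 = (10^11)^2 = 100000000000^2 = 10000000000000000000000
10^23 = 10 * 10^22 = 10 * 10000000000000000000000 = 100000000000000000000000

Result: 100000000000000000000000
Multiplications needed: 7 (7 lines after 10^1)

10^23 = 100000000000000000000000. Using exponentiation by squaring, this requires 7 multiplications. The key idea: if the exponent is even, square the half-power; if odd, multiply by the base once.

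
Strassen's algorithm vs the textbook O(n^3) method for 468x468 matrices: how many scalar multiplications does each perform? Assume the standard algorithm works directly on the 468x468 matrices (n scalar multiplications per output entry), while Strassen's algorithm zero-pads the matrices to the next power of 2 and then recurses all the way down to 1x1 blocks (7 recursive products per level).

Matrix multiplication for 468x468 matrices:

Strassen's algorithm requires power-of-2 dimensions. Pad 468x468 to 512x512 (next power of 2).

Standard algorithm: 468^3 = 102503232 multiplications
Strassen's algorithm: 7^(log2(512)) = 7^9 = 40353607 multiplications
Savings: 102503232 - 40353607 = 62149625 multiplications

Standard: 102503232 multiplications (468^3). Strassen: 40353607 multiplications (7^9, after padding to 512x512). Strassen reduces 8 recursive multiplications to 7 at each level.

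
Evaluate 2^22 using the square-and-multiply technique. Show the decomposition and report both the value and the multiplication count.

Computing 2^22 by squaring (build up from 2^1; each line after the first costs one multiplication):

2^1 = 2
2^2 = (2^1)^2 = 2^2 = 4
2^4 = (2^2)^2 = 4^2 = 16
2^5 = 2 * 2^4 = 2 * 16 = 32
2^10 = (2^5)^2 = 32^2 = 1024
2^11 = 2 * 2^10 = 2 * 1024 = 2048
2^22 = (2^11)^2 = 2048^2 = 4194304

Result: 4194304
Multiplications needed: 6 (6 lines after 2^1)

2^22 = 4194304. Using exponentiation by squaring, this requires 6 multiplications. The key idea: if the exponent is even, square the half-power; if odd, multiply by the base once.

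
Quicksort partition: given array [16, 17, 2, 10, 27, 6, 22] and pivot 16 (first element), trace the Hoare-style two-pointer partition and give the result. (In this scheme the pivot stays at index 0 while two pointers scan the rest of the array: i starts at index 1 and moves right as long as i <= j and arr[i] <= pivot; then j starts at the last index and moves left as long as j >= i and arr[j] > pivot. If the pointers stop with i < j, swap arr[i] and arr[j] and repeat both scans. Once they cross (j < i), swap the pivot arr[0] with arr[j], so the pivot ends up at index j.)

Hoare-style two-pointer partition with pivot = 16:

Initial array: [16, 17, 2, 10, 27, 6, 22]

Pointers start at i = 1, j = 6.
i stops at index 1 (arr[1]=17 > 16), j stops at index 5 (arr[5]=6 <= 16): swap arr[1] and arr[5], array becomes [16, 6, 2, 10, 27, 17, 22]
i ends at 4, j ends at 3: the pointers have crossed (j < i), so scanning stops.

Swap pivot arr[0] with arr[3] to place pivot at position 3: [10, 6, 2, 16, 27, 17, 22]
Pivot position: 3

After partitioning with pivot 16, the array becomes [10, 6, 2, 16, 27, 17, 22]. The pivot is placed at index 3. All elements to the left of the pivot are <= 16, and all elements to the right are > 16.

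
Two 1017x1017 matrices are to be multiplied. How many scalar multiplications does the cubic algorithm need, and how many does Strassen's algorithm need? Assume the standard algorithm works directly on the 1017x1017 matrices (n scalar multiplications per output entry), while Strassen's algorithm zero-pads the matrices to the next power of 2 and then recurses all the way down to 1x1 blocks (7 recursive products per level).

Matrix multiplication for 1017x1017 matrices:

Strassen's algorithm requires power-of-2 dimensions. Pad 1017x1017 to 1024x1024 (next power of 2).

Standard algorithm: 1017^3 = 1051871913 multiplications
Strassen's algorithm: 7^(log2(1024)) = 7^10 = 282475249 multiplications
Savings: 1051871913 - 282475249 = 769396664 multiplications

Standard: 1051871913 multiplications (1017^3). Strassen: 282475249 multiplications (7^10, after padding to 1024x1024). Strassen reduces 8 recursive multiplications to 7 at each level.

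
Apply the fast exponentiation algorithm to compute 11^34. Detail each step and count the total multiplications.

Computing 11^34 by squaring (build up from 11^1; each line after the first costs one multiplication):

11^1 = 11
11^2 = (11^1)^2 = 11^2 = 121
11^4 = (11^2)^2 = 121^2 = 14641
11^8 = (11^4)^2 = 14641^2 = 214358881
11^16 = (11^8)^2 = 214358881^2 = 45949729863572161
11^17 = 11 * 11^16 = 11 * 45949729863572161 = 505447028499293771
11^34 = (11^17)^2 = 505447028499293771^2 = 255476698618765889551019445759400441

Result: 255476698618765889551019445759400441
Multiplications needed: 6 (6 lines after 11^1)

11^34 = 255476698618765889551019445759400441. Using exponentiation by squaring, this requires 6 multiplications. The key idea: if the exponent is even, square the half-power; if odd, multiply by the base once.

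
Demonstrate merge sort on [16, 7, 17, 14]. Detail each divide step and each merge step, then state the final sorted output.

Merge sort trace:

Split: [16, 7, 17, 14] -> [16, 7] and [17, 14]
  Split: [16, 7] -> [16] and [7]
  Merge: [16] + [7] -> [7, 16]
  Split: [17, 14] -> [17] and [14]
  Merge: [17] + [14] -> [14, 17]
Merge: [7, 16] + [14, 17] -> [7, 14, 16, 17]

Final sorted array: [7, 14, 16, 17]

The merge sort proceeds by recursively splitting the array and merging sorted halves.
After all merges, the sorted array is [7, 14, 16, 17].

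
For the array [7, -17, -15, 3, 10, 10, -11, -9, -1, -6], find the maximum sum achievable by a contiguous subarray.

Using Kadane's algorithm on [7, -17, -15, 3, 10, 10, -11, -9, -1, -6]:

Scanning through the array:
Position 1 (value -17): max_ending_here = -10, max_so_far = 7
Position 2 (value -15): max_ending_here = -15, max_so_far = 7
Position 3 (value 3): max_ending_here = 3, max_so_far = 7
Position 4 (value 10): max_ending_here = 13, max_so_far = 13
Position 5 (value 10): max_ending_here = 23, max_so_far = 23
Position 6 (value -11): max_ending_here = 12, max_so_far = 23
Position 7 (value -9): max_ending_here = 3, max_so_far = 23
Position 8 (value -1): max_ending_here = 2, max_so_far = 23
Position 9 (value -6): max_ending_here = -4, max_so_far = 23

Maximum subarray: [3, 10, 10]
Maximum sum: 23

The maximum subarray is [3, 10, 10] with sum 23. This subarray runs from index 3 to index 5.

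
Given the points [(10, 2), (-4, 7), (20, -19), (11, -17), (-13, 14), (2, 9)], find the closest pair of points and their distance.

Computing all pairwise distances among 6 points:

d((10, 2), (-4, 7)) = 14.8661
d((10, 2), (20, -19)) = 23.2594
d((10, 2), (11, -17)) = 19.0263
d((10, 2), (-13, 14)) = 25.9422
d((10, 2), (2, 9)) = 10.6301
d((-4, 7), (20, -19)) = 35.3836
d((-4, 7), (11, -17)) = 28.3019
d((-4, 7), (-13, 14)) = 11.4018
d((-4, 7), (2, 9)) = 6.3246 <-- minimum
d((20, -19), (11, -17)) = 9.2195
d((20, -19), (-13, 14)) = 46.669
d((20, -19), (2, 9)) = 33.2866
d((11, -17), (-13, 14)) = 39.2046
d((11, -17), (2, 9)) = 27.5136
d((-13, 14), (2, 9)) = 15.8114

Closest pair: (-4, 7) and (2, 9) with distance 6.3246

The closest pair is (-4, 7) and (2, 9) with Euclidean distance 6.3246. For 6 points, brute-force pairwise comparison is shown above. For large n, the divide-and-conquer algorithm (sort by x, recurse on halves, check the dividing strip) achieves O(n log n).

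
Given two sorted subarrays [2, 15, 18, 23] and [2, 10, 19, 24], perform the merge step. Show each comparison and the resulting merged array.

Merging process:

Compare 2 vs 2: take 2 from left. Merged: [2]
Compare 15 vs 2: take 2 from right. Merged: [2, 2]
Compare 15 vs 10: take 10 from right. Merged: [2, 2, 10]
Compare 15 vs 19: take 15 from left. Merged: [2, 2, 10, 15]
Compare 18 vs 19: take 18 from left. Merged: [2, 2, 10, 15, 18]
Compare 23 vs 19: take 19 from right. Merged: [2, 2, 10, 15, 18, 19]
Compare 23 vs 24: take 23 from left. Merged: [2, 2, 10, 15, 18, 19, 23]
Append remaining from right: [24]. Merged: [2, 2, 10, 15, 18, 19, 23, 24]

Final merged array: [2, 2, 10, 15, 18, 19, 23, 24]
Total comparisons: 7

The merged array is [2, 2, 10, 15, 18, 19, 23, 24], requiring 7 comparisons. The merge step runs in O(n) time where n is the total number of elements.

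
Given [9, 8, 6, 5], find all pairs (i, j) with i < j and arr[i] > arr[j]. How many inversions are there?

Finding inversions in [9, 8, 6, 5]:

(0, 1): arr[0]=9 > arr[1]=8
(0, 2): arr[0]=9 > arr[2]=6
(0, 3): arr[0]=9 > arr[3]=5
(1, 2): arr[1]=8 > arr[2]=6
(1, 3): arr[1]=8 > arr[3]=5
(2, 3): arr[2]=6 > arr[3]=5

Total inversions: 6

The array has 6 inversion(s): (0,1), (0,2), (0,3), (1,2), (1,3), (2,3). Each pair (i,j) satisfies i < j and arr[i] > arr[j].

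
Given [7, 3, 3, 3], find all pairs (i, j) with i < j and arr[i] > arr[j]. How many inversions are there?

Finding inversions in [7, 3, 3, 3]:

(0, 1): arr[0]=7 > arr[1]=3
(0, 2): arr[0]=7 > arr[2]=3
(0, 3): arr[0]=7 > arr[3]=3

Total inversions: 3

The array has 3 inversion(s): (0,1), (0,2), (0,3). Each pair (i,j) satisfies i < j and arr[i] > arr[j].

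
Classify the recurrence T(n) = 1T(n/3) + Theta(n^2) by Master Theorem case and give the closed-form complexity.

Master Theorem for T(n) = 1T(n/3) + O(n^2):

a = 1, b = 3, c = 2
log_b(a) = log_3(1) = 0.0000

Case 3: c = 2 > log_3(1) = 0.0000
T(n) = O(n^2) = O(n^2)

For T(n) = 1T(n/3) + O(n^2): log_3(1) = 0.0000. This is Case 3 of the Master Theorem (c > log_b(a), work dominated by root), giving O(n^2).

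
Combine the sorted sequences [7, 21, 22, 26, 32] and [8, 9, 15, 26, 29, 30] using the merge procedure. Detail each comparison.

Merging process:

Compare 7 vs 8: take 7 from left. Merged: [7]
Compare 21 vs 8: take 8 from right. Merged: [7, 8]
Compare 21 vs 9: take 9 from right. Merged: [7, 8, 9]
Compare 21 vs 15: take 15 from right. Merged: [7, 8, 9, 15]
Compare 21 vs 26: take 21 from left. Merged: [7, 8, 9, 15, 21]
Compare 22 vs 26: take 22 from left. Merged: [7, 8, 9, 15, 21, 22]
Compare 26 vs 26: take 26 from left. Merged: [7, 8, 9, 15, 21, 22, 26]
Compare 32 vs 26: take 26 from right. Merged: [7, 8, 9, 15, 21, 22, 26, 26]
Compare 32 vs 29: take 29 from right. Merged: [7, 8, 9, 15, 21, 22, 26, 26, 29]
Compare 32 vs 30: take 30 from right. Merged: [7, 8, 9, 15, 21, 22, 26, 26, 29, 30]
Append remaining from left: [32]. Merged: [7, 8, 9, 15, 21, 22, 26, 26, 29, 30, 32]

Final merged array: [7, 8, 9, 15, 21, 22, 26, 26, 29, 30, 32]
Total comparisons: 10

The merged array is [7, 8, 9, 15, 21, 22, 26, 26, 29, 30, 32], requiring 10 comparisons. The merge step runs in O(n) time where n is the total number of elements.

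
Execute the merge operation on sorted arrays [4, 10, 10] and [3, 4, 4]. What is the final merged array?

Merging process:

Compare 4 vs 3: take 3 from right. Merged: [3]
Compare 4 vs 4: take 4 from left. Merged: [3, 4]
Compare 10 vs 4: take 4 from right. Merged: [3, 4, 4]
Compare 10 vs 4: take 4 from right. Merged: [3, 4, 4, 4]
Append remaining from left: [10, 10]. Merged: [3, 4, 4, 4, 10, 10]

Final merged array: [3, 4, 4, 4, 10, 10]
Total comparisons: 4

The merged array is [3, 4, 4, 4, 10, 10], requiring 4 comparisons. The merge step runs in O(n) time where n is the total number of elements.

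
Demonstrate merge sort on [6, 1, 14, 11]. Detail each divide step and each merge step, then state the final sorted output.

Merge sort trace:

Split: [6, 1, 14, 11] -> [6, 1] and [14, 11]
  Split: [6, 1] -> [6] and [1]
  Merge: [6] + [1] -> [1, 6]
  Split: [14, 11] -> [14] and [11]
  Merge: [14] + [11] -> [11, 14]
Merge: [1, 6] + [11, 14] -> [1, 6, 11, 14]

Final sorted array: [1, 6, 11, 14]

The merge sort proceeds by recursively splitting the array and merging sorted halves.
After all merges, the sorted array is [1, 6, 11, 14].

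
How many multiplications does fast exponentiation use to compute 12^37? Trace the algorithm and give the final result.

Computing 12^37 by squaring (build up from 12^1; each line after the first costs one multiplication):

12^1 = 12
12^2 = (12^1)^2 = 12^2 = 144
12^4 = (12^2)^2 = 144^2 = 20736
12^8 = (12^4)^2 = 20736^2 = 429981696
12^9 = 12 * 12^8 = 12 * 429981696 = 5159780352
12^18 = (12^9)^2 = 5159780352^2 = 26623333280885243904
12^36 = (12^18)^2 = 26623333280885243904^2 = 708801874985091845381344307009569161216
12^37 = 12 * 12^36 = 12 * 708801874985091845381344307009569161216 = 8505622499821102144576131684114829934592

Result: 8505622499821102144576131684114829934592
Multiplications needed: 7 (7 lines after 12^1)

12^37 = 8505622499821102144576131684114829934592. Using exponentiation by squaring, this requires 7 multiplications. The key idea: if the exponent is even, square the half-power; if odd, multiply by the base once.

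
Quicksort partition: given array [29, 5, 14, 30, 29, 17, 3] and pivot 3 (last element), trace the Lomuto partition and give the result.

Lomuto partition with pivot = 3:

Initial array: [29, 5, 14, 30, 29, 17, 3]

arr[0]=29 > 3: no swap
arr[1]=5 > 3: no swap
arr[2]=14 > 3: no swap
arr[3]=30 > 3: no swap
arr[4]=29 > 3: no swap
arr[5]=17 > 3: no swap

Place pivot at position 0: [3, 5, 14, 30, 29, 17, 29]
Pivot position: 0

After partitioning with pivot 3, the array becomes [3, 5, 14, 30, 29, 17, 29]. The pivot is placed at index 0. All elements to the left of the pivot are <= 3, and all elements to the right are > 3.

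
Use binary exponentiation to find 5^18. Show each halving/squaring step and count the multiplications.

Computing 5^18 by squaring (build up from 5^1; each line after the first costs one multiplication):

5^1 = 5
5^2 = (5^1)^2 = 5^2 = 25
5^4 = (5^2)^2 = 25^2 = 625
5^8 = (5^4)^2 = 625^2 = 390625
5^9 = 5 * 5^8 = 5 * 390625 = 1953125
5^18 = (5^9)^2 = 1953125^2 = 3814697265625

Result: 3814697265625
Multiplications needed: 5 (5 lines after 5^1)

5^18 = 3814697265625. Using exponentiation by squaring, this requires 5 multiplications. The key idea: if the exponent is even, square the half-power; if odd, multiply by the base once.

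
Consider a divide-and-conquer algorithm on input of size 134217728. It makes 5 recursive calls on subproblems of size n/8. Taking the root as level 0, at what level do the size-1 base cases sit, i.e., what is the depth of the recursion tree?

For divide and conquer with division factor 8:

Problem sizes at each level:
Level 0: 134217728
Level 1: 16777216
Level 2: 2097152
Level 3: 262144
Level 4: 32768
Level 5: 4096
Level 6: 512
Level 7: 64
Level 8: 8
Level 9: 1

The root is level 0 and the size-1 base case is level 9 (the tree spans levels 0 through 9, i.e. 10 levels counting the root), so the depth is the number of divisions: log_8(134217728) = 9

The recursion tree depth is log_8(134217728) = 9. At each level, the problem size is divided by 8, so it takes 9 divisions to reduce to a base case of size 1. The algorithm makes 5 recursive calls at each level.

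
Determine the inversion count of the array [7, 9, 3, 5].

Finding inversions in [7, 9, 3, 5]:

(0, 2): arr[0]=7 > arr[2]=3
(0, 3): arr[0]=7 > arr[3]=5
(1, 2): arr[1]=9 > arr[2]=3
(1, 3): arr[1]=9 > arr[3]=5

Total inversions: 4

The array has 4 inversion(s): (0,2), (0,3), (1,2), (1,3). Each pair (i,j) satisfies i < j and arr[i] > arr[j].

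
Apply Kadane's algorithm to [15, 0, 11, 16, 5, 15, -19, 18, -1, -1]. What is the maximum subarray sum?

Using Kadane's algorithm on [15, 0, 11, 16, 5, 15, -19, 18, -1, -1]:

Scanning through the array:
Position 1 (value 0): max_ending_here = 15, max_so_far = 15
Position 2 (value 11): max_ending_here = 26, max_so_far = 26
Position 3 (value 16): max_ending_here = 42, max_so_far = 42
Position 4 (value 5): max_ending_here = 47, max_so_far = 47
Position 5 (value 15): max_ending_here = 62, max_so_far = 62
Position 6 (value -19): max_ending_here = 43, max_so_far = 62
Position 7 (value 18): max_ending_here = 61, max_so_far = 62
Position 8 (value -1): max_ending_here = 60, max_so_far = 62
Position 9 (value -1): max_ending_here = 59, max_so_far = 62

Maximum subarray: [15, 0, 11, 16, 5, 15]
Maximum sum: 62

The maximum subarray is [15, 0, 11, 16, 5, 15] with sum 62. This subarray runs from index 0 to index 5.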